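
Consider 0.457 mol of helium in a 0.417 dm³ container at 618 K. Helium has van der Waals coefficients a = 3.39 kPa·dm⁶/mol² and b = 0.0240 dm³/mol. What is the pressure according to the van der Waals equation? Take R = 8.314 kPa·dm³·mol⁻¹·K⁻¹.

P = nRT/(V − nb) − a n²/V²
nRT/(V − nb) = (0.457)(8.314)(618)/(0.417 − 0.457×0.0240) = 2348.1/0.40603 = 5783.1 kPa
a n²/V² = (3.39)(0.457)²/(0.417)² = 4.0716 kPa
P = 5783.1 − 4.0716 = 5779 kPa

P ≈ 5779 kPa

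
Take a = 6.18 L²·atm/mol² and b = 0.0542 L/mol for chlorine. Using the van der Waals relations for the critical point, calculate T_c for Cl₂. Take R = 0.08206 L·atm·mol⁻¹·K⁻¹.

T_c ≈ 411.7 K

For a van der Waals gas, T_c = 8a/(27Rb).
T_c = 8×6.18/(27×0.08206×0.0542) = 49.440/0.12009 = 411.7 K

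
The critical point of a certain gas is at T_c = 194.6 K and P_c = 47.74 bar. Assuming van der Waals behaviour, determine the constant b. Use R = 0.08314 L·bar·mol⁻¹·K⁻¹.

From T_c = 8a/(27Rb) and P_c = a/(27b²): b = R T_c/(8 P_c).
b = (0.08314)(194.6)/(8×47.74) = 16.179/381.92 = 0.04236 L/mol

b ≈ 0.04236 L/mol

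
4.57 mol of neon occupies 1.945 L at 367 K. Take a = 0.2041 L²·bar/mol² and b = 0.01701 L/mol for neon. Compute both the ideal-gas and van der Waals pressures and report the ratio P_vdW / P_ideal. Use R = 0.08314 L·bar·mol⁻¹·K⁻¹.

P_vdW / P_ideal ≈ 1.026

Ideal: P_ideal = nRT/V = (4.57)(0.08314)(367)/1.945 = 71.6923 bar
vdW: P = nRT/(V − nb) − a n²/V² = 139.442/1.86726 − 4.26261/3.78303 = 74.6773 − 1.12677 = 73.5505 bar
Ratio = 73.5505/71.6923 = 1.026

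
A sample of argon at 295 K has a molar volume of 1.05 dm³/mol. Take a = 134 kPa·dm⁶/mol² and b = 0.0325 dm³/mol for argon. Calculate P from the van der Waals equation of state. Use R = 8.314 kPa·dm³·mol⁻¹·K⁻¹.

P = RT/(V_m − b) − a/V_m²
RT/(V_m − b) = (8.314)(295)/(1.05 − 0.0325) = 2452.6/1.0175 = 2410.4 kPa
a/V_m² = 134/(1.05)² = 121.54 kPa
P = 2410.4 − 121.54 = 2289 kPa

P ≈ 2289 kPa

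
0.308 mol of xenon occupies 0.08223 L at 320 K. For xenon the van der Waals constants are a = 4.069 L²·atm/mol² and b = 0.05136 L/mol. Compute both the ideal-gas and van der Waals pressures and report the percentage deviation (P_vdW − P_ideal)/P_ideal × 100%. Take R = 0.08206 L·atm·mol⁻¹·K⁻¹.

Ideal: P_ideal = nRT/V = (0.308)(0.08206)(320)/0.08223 = 98.3562 atm
vdW: P = nRT/(V − nb) − a n²/V² = 8.08783/0.0664111 − 0.386002/0.00676177 = 121.784 − 57.0859 = 64.698 atm
% deviation = (64.698 − 98.3562)/98.3562 × 100% = -34.22%

-34.22 %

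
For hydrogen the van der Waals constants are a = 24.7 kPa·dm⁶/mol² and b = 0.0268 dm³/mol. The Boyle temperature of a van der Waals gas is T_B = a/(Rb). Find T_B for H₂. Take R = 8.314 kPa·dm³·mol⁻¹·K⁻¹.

For a van der Waals gas the second virial coefficient B₂ = b − a/(RT) vanishes at T_B = a/(Rb).
T_B = 24.7/(8.314×0.0268) = 24.7/0.22282 = 110.9 K

T_B ≈ 110.9 K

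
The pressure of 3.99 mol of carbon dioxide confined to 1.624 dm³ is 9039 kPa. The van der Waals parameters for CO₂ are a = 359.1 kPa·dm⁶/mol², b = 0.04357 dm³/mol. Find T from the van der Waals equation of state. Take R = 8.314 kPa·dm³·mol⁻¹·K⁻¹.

T = (P + a n²/V²)(V − nb)/(nR)
P + a n²/V² = 9039 + (359.1)(3.99)²/(1.624)² = 11207 kPa
V − nb = 1.624 − (3.99)(0.04357) = 1.4502 dm³
T = (11207)(1.4502)/((3.99)(8.314)) = 489.9 K

T ≈ 489.9 K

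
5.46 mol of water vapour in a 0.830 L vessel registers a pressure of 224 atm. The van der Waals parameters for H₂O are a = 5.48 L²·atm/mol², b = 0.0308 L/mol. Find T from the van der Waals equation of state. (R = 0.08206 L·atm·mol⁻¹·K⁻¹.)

T ≈ 681.2 K

T = (P + a n²/V²)(V − nb)/(nR)
P + a n²/V² = 224 + (5.48)(5.46)²/(0.830)² = 461.14 atm
V − nb = 0.830 − (5.46)(0.0308) = 0.66183 L
T = (461.14)(0.66183)/((5.46)(0.08206)) = 681.2 K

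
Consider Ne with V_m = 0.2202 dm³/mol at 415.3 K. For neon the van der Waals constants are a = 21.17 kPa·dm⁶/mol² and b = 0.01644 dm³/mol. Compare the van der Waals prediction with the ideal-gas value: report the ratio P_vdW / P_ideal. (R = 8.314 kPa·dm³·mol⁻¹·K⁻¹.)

Ideal: P_ideal = RT/V_m = (8.314)(415.3)/0.2202 = 15680.3 kPa
vdW: P = RT/(V_m − b) − a/V_m² = 3452.80/0.203760 − 21.17/0.0484880 = 16945.4 − 436.603 = 16508.8 kPa
Ratio = 16508.8/15680.3 = 1.053

P_vdW / P_ideal ≈ 1.053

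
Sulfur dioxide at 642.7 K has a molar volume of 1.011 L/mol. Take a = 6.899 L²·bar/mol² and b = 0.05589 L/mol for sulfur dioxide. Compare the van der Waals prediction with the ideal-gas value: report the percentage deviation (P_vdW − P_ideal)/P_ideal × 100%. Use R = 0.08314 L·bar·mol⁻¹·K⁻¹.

-6.92 %

Ideal: P_ideal = RT/V_m = (0.08314)(642.7)/1.011 = 52.8527 bar
vdW: P = RT/(V_m − b) − a/V_m² = 53.4341/0.955110 − 6.899/1.02212 = 55.9455 − 6.74970 = 49.1958 bar
% deviation = (49.1958 − 52.8527)/52.8527 × 100% = -6.92%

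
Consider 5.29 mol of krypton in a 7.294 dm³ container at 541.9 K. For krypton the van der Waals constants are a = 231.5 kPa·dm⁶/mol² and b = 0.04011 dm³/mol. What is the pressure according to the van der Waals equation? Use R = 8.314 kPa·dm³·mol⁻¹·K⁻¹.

P ≈ 3244 kPa

P = nRT/(V − nb) − a n²/V²
nRT/(V − nb) = (5.29)(8.314)(541.9)/(7.294 − 5.29×0.04011) = 23833/7.0818 = 3365.4 kPa
a n²/V² = (231.5)(5.29)²/(7.294)² = 121.77 kPa
P = 3365.4 − 121.77 = 3244 kPa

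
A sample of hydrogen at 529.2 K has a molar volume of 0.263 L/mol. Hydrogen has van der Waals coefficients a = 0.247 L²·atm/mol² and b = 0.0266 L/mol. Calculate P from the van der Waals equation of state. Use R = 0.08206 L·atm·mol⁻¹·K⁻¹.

P ≈ 180.1 atm

P = RT/(V_m − b) − a/V_m²
RT/(V_m − b) = (0.08206)(529.2)/(0.263 − 0.0266) = 43.426/0.23640 = 183.70 atm
a/V_m² = 0.247/(0.263)² = 3.5710 atm
P = 183.70 − 3.5710 = 180.1 atm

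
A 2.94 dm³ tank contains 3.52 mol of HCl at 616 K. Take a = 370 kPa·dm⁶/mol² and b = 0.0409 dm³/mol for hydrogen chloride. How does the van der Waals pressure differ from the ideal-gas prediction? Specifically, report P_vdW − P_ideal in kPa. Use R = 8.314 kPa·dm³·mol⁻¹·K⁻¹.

Ideal: P_ideal = nRT/V = (3.52)(8.314)(616)/2.94 = 6131.77 kPa
vdW: P = nRT/(V − nb) − a n²/V² = 18027.4/2.79603 − 4584.45/8.64360 = 6447.50 − 530.387 = 5917.11 kPa
ΔP = 5917.11 − 6131.77 = -214.7 kPa

ΔP ≈ -214.7 kPa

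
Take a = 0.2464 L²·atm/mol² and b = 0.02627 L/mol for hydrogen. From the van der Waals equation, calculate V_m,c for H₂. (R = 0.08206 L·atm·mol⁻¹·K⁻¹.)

V_m,c ≈ 0.07881 L/mol

For a van der Waals gas, V_m,c = 3b.
V_m,c = 3×0.02627 = 0.07881 L/mol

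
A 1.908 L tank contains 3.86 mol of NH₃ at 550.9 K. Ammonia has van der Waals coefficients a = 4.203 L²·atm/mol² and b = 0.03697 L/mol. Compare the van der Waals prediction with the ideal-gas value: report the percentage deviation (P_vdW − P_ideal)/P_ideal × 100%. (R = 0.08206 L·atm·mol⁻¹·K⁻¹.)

Ideal: P_ideal = nRT/V = (3.86)(0.08206)(550.9)/1.908 = 91.4562 atm
vdW: P = nRT/(V − nb) − a n²/V² = 174.498/1.76530 − 62.6230/3.64046 = 98.8489 − 17.2019 = 81.6470 atm
% deviation = (81.6470 − 91.4562)/91.4562 × 100% = -10.73%

-10.73 %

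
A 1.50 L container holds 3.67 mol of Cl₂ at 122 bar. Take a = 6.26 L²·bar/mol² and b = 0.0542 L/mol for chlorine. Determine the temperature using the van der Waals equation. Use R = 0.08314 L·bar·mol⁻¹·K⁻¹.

T ≈ 680.0 K

T = (P + a n²/V²)(V − nb)/(nR)
P + a n²/V² = 122 + (6.26)(3.67)²/(1.50)² = 159.47 bar
V − nb = 1.50 − (3.67)(0.0542) = 1.3011 L
T = (159.47)(1.3011)/((3.67)(0.08314)) = 680.0 K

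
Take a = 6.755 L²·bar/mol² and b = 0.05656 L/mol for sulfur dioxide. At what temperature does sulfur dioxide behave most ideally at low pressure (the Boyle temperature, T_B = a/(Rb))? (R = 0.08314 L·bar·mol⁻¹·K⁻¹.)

For a van der Waals gas the second virial coefficient B₂ = b − a/(RT) vanishes at T_B = a/(Rb).
T_B = 6.755/(0.08314×0.05656) = 6.755/0.0047024 = 1437 K

T_B ≈ 1437 K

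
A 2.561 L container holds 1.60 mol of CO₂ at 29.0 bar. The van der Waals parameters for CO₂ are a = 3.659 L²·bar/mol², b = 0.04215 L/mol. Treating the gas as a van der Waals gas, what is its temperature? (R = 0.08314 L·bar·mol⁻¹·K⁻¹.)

T ≈ 570.4 K

T = (P + a n²/V²)(V − nb)/(nR)
P + a n²/V² = 29.0 + (3.659)(1.60)²/(2.561)² = 30.428 bar
V − nb = 2.561 − (1.60)(0.04215) = 2.4936 L
T = (30.428)(2.4936)/((1.60)(0.08314)) = 570.4 K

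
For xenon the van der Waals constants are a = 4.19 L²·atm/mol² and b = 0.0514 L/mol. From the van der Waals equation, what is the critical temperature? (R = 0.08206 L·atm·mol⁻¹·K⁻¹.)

For a van der Waals gas, T_c = 8a/(27Rb).
T_c = 8×4.19/(27×0.08206×0.0514) = 33.520/0.11388 = 294.3 K

T_c ≈ 294.3 K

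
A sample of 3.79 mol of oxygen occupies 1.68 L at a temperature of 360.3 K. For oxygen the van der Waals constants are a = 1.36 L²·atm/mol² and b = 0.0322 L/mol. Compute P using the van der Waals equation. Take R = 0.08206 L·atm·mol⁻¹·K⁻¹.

P = nRT/(V − nb) − a n²/V²
nRT/(V − nb) = (3.79)(0.08206)(360.3)/(1.68 − 3.79×0.0322) = 112.06/1.5580 = 71.926 atm
a n²/V² = (1.36)(3.79)²/(1.68)² = 6.9215 atm
P = 71.926 − 6.9215 = 65.00 atm

P ≈ 65.00 atm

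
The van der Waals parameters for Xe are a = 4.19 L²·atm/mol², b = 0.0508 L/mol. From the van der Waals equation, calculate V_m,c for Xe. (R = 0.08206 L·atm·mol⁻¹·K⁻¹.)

For a van der Waals gas, V_m,c = 3b.
V_m,c = 3×0.0508 = 0.1524 L/mol

V_m,c ≈ 0.1524 L/mol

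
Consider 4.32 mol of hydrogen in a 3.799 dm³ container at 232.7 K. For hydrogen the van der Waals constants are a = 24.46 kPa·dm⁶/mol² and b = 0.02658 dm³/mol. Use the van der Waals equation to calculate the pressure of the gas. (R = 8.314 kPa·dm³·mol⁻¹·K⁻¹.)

P = nRT/(V − nb) − a n²/V²
nRT/(V − nb) = (4.32)(8.314)(232.7)/(3.799 − 4.32×0.02658) = 8357.8/3.6842 = 2268.6 kPa
a n²/V² = (24.46)(4.32)²/(3.799)² = 31.629 kPa
P = 2268.6 − 31.629 = 2237 kPa

P ≈ 2237 kPa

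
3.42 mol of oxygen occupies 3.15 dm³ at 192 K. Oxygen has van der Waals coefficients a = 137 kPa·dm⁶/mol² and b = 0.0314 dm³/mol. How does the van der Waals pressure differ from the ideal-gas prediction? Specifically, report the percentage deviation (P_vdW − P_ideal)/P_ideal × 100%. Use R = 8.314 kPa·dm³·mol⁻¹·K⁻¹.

Ideal: P_ideal = nRT/V = (3.42)(8.314)(192)/3.15 = 1733.11 kPa
vdW: P = nRT/(V − nb) − a n²/V² = 5459.30/3.04261 − 1602.41/9.92250 = 1794.28 − 161.493 = 1632.79 kPa
% deviation = (1632.79 − 1733.11)/1733.11 × 100% = -5.79%

-5.79 %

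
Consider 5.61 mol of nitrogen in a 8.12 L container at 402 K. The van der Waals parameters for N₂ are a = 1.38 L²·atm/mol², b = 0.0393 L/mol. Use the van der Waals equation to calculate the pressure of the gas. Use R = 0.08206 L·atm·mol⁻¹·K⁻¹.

P ≈ 22.77 atm

P = nRT/(V − nb) − a n²/V²
nRT/(V − nb) = (5.61)(0.08206)(402)/(8.12 − 5.61×0.0393) = 185.06/7.8995 = 23.427 atm
a n²/V² = (1.38)(5.61)²/(8.12)² = 0.65871 atm
P = 23.427 − 0.65871 = 22.77 atm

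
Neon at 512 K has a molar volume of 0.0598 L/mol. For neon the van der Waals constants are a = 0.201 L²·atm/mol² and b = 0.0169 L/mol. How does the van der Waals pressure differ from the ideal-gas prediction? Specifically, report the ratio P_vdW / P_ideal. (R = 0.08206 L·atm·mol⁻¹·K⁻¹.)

Ideal: P_ideal = RT/V_m = (0.08206)(512)/0.0598 = 702.587 atm
vdW: P = RT/(V_m − b) − a/V_m² = 42.0147/0.0429000 − 0.201/0.00357604 = 979.364 − 56.2074 = 923.157 atm
Ratio = 923.157/702.587 = 1.314

P_vdW / P_ideal ≈ 1.314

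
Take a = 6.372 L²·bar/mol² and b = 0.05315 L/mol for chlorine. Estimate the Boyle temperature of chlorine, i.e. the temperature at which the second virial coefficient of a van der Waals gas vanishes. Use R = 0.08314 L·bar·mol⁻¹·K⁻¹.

For a van der Waals gas the second virial coefficient B₂ = b − a/(RT) vanishes at T_B = a/(Rb).
T_B = 6.372/(0.08314×0.05315) = 6.372/0.0044189 = 1442 K

T_B ≈ 1442 K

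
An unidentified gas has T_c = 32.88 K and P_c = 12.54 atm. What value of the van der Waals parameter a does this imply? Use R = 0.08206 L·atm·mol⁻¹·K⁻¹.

From T_c = 8a/(27Rb) and P_c = a/(27b²): a = 27 R² T_c²/(64 P_c).
a = 27×(0.08206)²×(32.88)²/(64×12.54) = 196.56/802.56 = 0.2449 L²·atm/mol²

a ≈ 0.2449 L²·atm/mol²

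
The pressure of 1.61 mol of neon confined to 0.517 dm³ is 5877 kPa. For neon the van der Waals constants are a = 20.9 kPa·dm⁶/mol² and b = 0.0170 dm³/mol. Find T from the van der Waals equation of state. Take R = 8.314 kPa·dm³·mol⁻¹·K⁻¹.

T ≈ 222.4 K

T = (P + a n²/V²)(V − nb)/(nR)
P + a n²/V² = 5877 + (20.9)(1.61)²/(0.517)² = 6079.7 kPa
V − nb = 0.517 − (1.61)(0.0170) = 0.48963 dm³
T = (6079.7)(0.48963)/((1.61)(8.314)) = 222.4 K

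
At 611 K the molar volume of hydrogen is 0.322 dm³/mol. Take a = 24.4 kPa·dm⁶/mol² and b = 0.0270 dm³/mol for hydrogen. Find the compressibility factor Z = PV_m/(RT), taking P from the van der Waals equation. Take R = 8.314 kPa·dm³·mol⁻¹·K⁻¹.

Z ≈ 1.077

P = RT/(V_m − b) − a/V_m² = (8.314)(611)/(0.322 − 0.0270) − 24.4/(0.322)²
  = 5079.9/0.29500 − 235.33 = 17220 − 235.33 = 16985 kPa
Z = PV_m/(RT) = (16985)(0.322)/((8.314)(611)) = 5469.2/5079.9 = 1.077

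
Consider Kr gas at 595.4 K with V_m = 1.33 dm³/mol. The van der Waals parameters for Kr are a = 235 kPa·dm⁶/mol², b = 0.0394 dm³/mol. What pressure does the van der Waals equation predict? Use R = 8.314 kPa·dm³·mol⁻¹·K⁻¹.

P ≈ 3703 kPa

P = RT/(V_m − b) − a/V_m²
RT/(V_m − b) = (8.314)(595.4)/(1.33 − 0.0394) = 4950.2/1.2906 = 3835.6 kPa
a/V_m² = 235/(1.33)² = 132.85 kPa
P = 3835.6 − 132.85 = 3703 kPa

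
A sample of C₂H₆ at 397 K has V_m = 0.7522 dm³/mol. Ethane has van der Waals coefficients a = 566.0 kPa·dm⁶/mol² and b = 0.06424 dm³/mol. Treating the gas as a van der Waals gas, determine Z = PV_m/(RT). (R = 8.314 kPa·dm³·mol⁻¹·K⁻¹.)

P = RT/(V_m − b) − a/V_m² = (8.314)(397)/(0.7522 − 0.06424) − 566.0/(0.7522)²
  = 3300.7/0.68796 − 1000.3 = 4797.8 − 1000.3 = 3797.5 kPa
Z = PV_m/(RT) = (3797.5)(0.7522)/((8.314)(397)) = 2856.5/3300.7 = 0.8654

Z ≈ 0.8654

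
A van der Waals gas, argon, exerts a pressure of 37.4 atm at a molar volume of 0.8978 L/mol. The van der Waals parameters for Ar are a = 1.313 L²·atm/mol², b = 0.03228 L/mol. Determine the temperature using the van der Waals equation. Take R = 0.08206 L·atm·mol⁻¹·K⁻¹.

T ≈ 411.7 K

T = (P + a/V_m²)(V_m − b)/R
P + a/V_m² = 37.4 + 1.313/(0.8978)² = 39.029 atm
V_m − b = 0.8978 − 0.03228 = 0.86552 L/mol
T = (39.029)(0.86552)/0.08206 = 411.7 K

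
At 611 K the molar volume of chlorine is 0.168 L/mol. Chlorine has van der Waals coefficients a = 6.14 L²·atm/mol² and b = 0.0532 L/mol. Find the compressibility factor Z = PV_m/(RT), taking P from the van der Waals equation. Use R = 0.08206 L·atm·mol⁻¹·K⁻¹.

Z ≈ 0.7345

P = RT/(V_m − b) − a/V_m² = (0.08206)(611)/(0.168 − 0.0532) − 6.14/(0.168)²
  = 50.139/0.11480 − 217.55 = 436.75 − 217.55 = 219.20 atm
Z = PV_m/(RT) = (219.20)(0.168)/((0.08206)(611)) = 36.826/50.139 = 0.7345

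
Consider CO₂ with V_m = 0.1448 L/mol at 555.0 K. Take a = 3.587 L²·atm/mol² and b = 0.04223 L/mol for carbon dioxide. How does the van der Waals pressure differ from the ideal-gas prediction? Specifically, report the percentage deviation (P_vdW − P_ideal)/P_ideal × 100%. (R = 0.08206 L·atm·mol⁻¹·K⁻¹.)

-13.22 %

Ideal: P_ideal = RT/V_m = (0.08206)(555.0)/0.1448 = 314.526 atm
vdW: P = RT/(V_m − b) − a/V_m² = 45.5433/0.102570 − 3.587/0.0209670 = 444.022 − 171.078 = 272.944 atm
% deviation = (272.944 − 314.526)/314.526 × 100% = -13.22%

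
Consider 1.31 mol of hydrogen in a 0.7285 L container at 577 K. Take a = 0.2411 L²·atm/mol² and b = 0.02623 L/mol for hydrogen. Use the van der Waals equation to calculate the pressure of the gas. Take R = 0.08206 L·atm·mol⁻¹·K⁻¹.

P ≈ 88.58 atm

P = nRT/(V − nb) − a n²/V²
nRT/(V − nb) = (1.31)(0.08206)(577)/(0.7285 − 1.31×0.02623) = 62.027/0.69414 = 89.358 atm
a n²/V² = (0.2411)(1.31)²/(0.7285)² = 0.77962 atm
P = 89.358 − 0.77962 = 88.58 atm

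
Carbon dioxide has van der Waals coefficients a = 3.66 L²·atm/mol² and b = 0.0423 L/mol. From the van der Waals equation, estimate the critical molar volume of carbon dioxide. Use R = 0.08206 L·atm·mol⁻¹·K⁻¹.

For a van der Waals gas, V_m,c = 3b.
V_m,c = 3×0.0423 = 0.1269 L/mol

V_m,c ≈ 0.1269 L/mol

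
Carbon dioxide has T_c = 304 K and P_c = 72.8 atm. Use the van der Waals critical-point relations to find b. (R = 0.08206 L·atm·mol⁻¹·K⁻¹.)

b ≈ 0.04283 L/mol

From T_c = 8a/(27Rb) and P_c = a/(27b²): b = R T_c/(8 P_c).
b = (0.08206)(304)/(8×72.8) = 24.946/582.40 = 0.04283 L/mol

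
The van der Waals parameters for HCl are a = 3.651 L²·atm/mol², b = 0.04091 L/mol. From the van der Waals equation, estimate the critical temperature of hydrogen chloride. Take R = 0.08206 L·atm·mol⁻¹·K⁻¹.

For a van der Waals gas, T_c = 8a/(27Rb).
T_c = 8×3.651/(27×0.08206×0.04091) = 29.208/0.090641 = 322.2 K

T_c ≈ 322.2 K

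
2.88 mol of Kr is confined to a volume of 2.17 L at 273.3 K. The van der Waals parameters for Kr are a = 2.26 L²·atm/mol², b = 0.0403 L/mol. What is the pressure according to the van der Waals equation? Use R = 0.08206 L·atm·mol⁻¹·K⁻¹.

P = nRT/(V − nb) − a n²/V²
nRT/(V − nb) = (2.88)(0.08206)(273.3)/(2.17 − 2.88×0.0403) = 64.590/2.0539 = 31.447 atm
a n²/V² = (2.26)(2.88)²/(2.17)² = 3.9808 atm
P = 31.447 − 3.9808 = 27.47 atm

P ≈ 27.47 atm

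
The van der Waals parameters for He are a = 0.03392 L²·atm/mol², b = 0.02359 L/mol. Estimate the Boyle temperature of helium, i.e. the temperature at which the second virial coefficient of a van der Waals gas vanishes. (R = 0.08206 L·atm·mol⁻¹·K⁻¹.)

T_B ≈ 17.52 K

For a van der Waals gas the second virial coefficient B₂ = b − a/(RT) vanishes at T_B = a/(Rb).
T_B = 0.03392/(0.08206×0.02359) = 0.03392/0.0019358 = 17.52 K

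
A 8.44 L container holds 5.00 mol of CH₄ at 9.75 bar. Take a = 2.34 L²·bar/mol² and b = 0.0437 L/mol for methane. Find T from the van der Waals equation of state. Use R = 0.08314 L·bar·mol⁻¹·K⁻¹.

T ≈ 209.1 K

T = (P + a n²/V²)(V − nb)/(nR)
P + a n²/V² = 9.75 + (2.34)(5.00)²/(8.44)² = 10.571 bar
V − nb = 8.44 − (5.00)(0.0437) = 8.2215 L
T = (10.571)(8.2215)/((5.00)(0.08314)) = 209.1 K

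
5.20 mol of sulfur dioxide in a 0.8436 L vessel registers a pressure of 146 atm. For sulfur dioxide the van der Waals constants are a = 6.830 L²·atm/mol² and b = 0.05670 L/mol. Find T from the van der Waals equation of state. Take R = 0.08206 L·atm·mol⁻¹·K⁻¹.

T ≈ 521.5 K

T = (P + a n²/V²)(V − nb)/(nR)
P + a n²/V² = 146 + (6.830)(5.20)²/(0.8436)² = 405.51 atm
V − nb = 0.8436 − (5.20)(0.05670) = 0.54876 L
T = (405.51)(0.54876)/((5.20)(0.08206)) = 521.5 K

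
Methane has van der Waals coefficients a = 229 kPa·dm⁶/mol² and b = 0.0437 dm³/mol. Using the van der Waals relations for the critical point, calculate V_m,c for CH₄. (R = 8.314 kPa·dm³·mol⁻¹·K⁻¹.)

For a van der Waals gas, V_m,c = 3b.
V_m,c = 3×0.0437 = 0.1311 dm³/mol

V_m,c ≈ 0.1311 dm³/mol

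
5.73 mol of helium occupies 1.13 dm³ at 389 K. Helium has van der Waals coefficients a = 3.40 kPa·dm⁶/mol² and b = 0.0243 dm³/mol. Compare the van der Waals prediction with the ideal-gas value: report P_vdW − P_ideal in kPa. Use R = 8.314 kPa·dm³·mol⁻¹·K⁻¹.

ΔP ≈ 2217 kPa

Ideal: P_ideal = nRT/V = (5.73)(8.314)(389)/1.13 = 16399.7 kPa
vdW: P = nRT/(V − nb) − a n²/V² = 18531.7/0.990761 − 111.632/1.27690 = 18704.5 − 87.4242 = 18617.1 kPa
ΔP = 18617.1 − 16399.7 = 2217 kPa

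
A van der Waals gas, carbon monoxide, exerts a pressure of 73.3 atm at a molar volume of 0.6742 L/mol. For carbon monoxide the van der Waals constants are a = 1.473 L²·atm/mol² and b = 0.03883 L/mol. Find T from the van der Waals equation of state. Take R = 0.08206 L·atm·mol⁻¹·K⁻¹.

T = (P + a/V_m²)(V_m − b)/R
P + a/V_m² = 73.3 + 1.473/(0.6742)² = 76.541 atm
V_m − b = 0.6742 − 0.03883 = 0.63537 L/mol
T = (76.541)(0.63537)/0.08206 = 592.6 K

T ≈ 592.6 K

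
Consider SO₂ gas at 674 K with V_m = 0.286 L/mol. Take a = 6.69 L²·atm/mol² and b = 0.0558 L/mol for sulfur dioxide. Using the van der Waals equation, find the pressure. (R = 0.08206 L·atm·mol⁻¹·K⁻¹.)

P = RT/(V_m − b) − a/V_m²
RT/(V_m − b) = (0.08206)(674)/(0.286 − 0.0558) = 55.308/0.23020 = 240.26 atm
a/V_m² = 6.69/(0.286)² = 81.789 atm
P = 240.26 − 81.789 = 158.5 atm

P ≈ 158.5 atm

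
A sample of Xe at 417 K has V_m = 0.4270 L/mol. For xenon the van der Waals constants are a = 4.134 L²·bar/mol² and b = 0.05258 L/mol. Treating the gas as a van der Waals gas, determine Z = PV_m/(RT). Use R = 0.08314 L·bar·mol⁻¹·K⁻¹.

P = RT/(V_m − b) − a/V_m² = (0.08314)(417)/(0.4270 − 0.05258) − 4.134/(0.4270)²
  = 34.669/0.37442 − 22.673 = 92.594 − 22.673 = 69.921 bar
Z = PV_m/(RT) = (69.921)(0.4270)/((0.08314)(417)) = 29.856/34.669 = 0.8612

Z ≈ 0.8612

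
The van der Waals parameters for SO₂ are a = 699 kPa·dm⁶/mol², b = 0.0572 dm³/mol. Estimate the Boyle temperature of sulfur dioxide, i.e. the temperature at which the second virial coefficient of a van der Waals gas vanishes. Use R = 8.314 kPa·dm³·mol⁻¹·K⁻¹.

T_B ≈ 1470 K

For a van der Waals gas the second virial coefficient B₂ = b − a/(RT) vanishes at T_B = a/(Rb).
T_B = 699/(8.314×0.0572) = 699/0.47556 = 1470 K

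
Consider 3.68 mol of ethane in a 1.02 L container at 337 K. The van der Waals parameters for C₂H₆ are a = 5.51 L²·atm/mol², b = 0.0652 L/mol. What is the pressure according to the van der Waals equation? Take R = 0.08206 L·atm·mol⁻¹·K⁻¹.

P ≈ 58.74 atm

P = nRT/(V − nb) − a n²/V²
nRT/(V − nb) = (3.68)(0.08206)(337)/(1.02 − 3.68×0.0652) = 101.77/0.78006 = 130.46 atm
a n²/V² = (5.51)(3.68)²/(1.02)² = 71.721 atm
P = 130.46 − 71.721 = 58.74 atm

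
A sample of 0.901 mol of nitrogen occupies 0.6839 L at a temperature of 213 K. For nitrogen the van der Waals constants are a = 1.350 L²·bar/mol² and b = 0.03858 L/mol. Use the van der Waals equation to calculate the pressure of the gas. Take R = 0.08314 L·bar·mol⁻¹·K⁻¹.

P ≈ 22.24 bar

P = nRT/(V − nb) − a n²/V²
nRT/(V − nb) = (0.901)(0.08314)(213)/(0.6839 − 0.901×0.03858) = 15.956/0.64914 = 24.580 bar
a n²/V² = (1.350)(0.901)²/(0.6839)² = 2.3431 bar
P = 24.580 − 2.3431 = 22.24 bar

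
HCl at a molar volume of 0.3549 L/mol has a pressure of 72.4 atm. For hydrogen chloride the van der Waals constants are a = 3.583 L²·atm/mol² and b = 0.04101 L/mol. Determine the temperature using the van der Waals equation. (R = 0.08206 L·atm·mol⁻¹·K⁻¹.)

T ≈ 385.8 K

T = (P + a/V_m²)(V_m − b)/R
P + a/V_m² = 72.4 + 3.583/(0.3549)² = 100.85 atm
V_m − b = 0.3549 − 0.04101 = 0.31389 L/mol
T = (100.85)(0.31389)/0.08206 = 385.8 K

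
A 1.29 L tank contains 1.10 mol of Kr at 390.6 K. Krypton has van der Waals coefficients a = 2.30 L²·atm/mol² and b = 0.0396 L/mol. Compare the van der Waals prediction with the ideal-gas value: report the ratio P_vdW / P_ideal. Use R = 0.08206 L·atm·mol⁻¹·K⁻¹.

P_vdW / P_ideal ≈ 0.9738

Ideal: P_ideal = nRT/V = (1.10)(0.08206)(390.6)/1.29 = 27.3317 atm
vdW: P = nRT/(V − nb) − a n²/V² = 35.2579/1.24644 − 2.78300/1.66410 = 28.2869 − 1.67238 = 26.6145 atm
Ratio = 26.6145/27.3317 = 0.9738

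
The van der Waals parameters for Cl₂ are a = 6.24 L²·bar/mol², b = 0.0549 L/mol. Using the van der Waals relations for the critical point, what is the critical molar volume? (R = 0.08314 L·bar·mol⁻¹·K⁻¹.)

V_m,c ≈ 0.1647 L/mol

For a van der Waals gas, V_m,c = 3b.
V_m,c = 3×0.0549 = 0.1647 L/mol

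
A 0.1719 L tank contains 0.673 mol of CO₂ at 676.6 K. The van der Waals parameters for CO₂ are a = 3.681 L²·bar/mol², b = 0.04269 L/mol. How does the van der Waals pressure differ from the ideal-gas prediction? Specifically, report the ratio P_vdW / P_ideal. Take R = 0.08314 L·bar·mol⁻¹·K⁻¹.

P_vdW / P_ideal ≈ 0.9445

Ideal: P_ideal = nRT/V = (0.673)(0.08314)(676.6)/0.1719 = 220.232 bar
vdW: P = nRT/(V − nb) − a n²/V² = 37.8579/0.143170 − 1.66723/0.0295496 = 264.426 − 56.4214 = 208.005 bar
Ratio = 208.005/220.232 = 0.9445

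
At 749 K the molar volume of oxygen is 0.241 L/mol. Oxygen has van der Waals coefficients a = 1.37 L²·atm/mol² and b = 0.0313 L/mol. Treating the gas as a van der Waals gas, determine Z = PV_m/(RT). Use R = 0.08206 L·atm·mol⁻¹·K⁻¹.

Z ≈ 1.057

P = RT/(V_m − b) − a/V_m² = (0.08206)(749)/(0.241 − 0.0313) − 1.37/(0.241)²
  = 61.463/0.20970 − 23.588 = 293.10 − 23.588 = 269.51 atm
Z = PV_m/(RT) = (269.51)(0.241)/((0.08206)(749)) = 64.952/61.463 = 1.057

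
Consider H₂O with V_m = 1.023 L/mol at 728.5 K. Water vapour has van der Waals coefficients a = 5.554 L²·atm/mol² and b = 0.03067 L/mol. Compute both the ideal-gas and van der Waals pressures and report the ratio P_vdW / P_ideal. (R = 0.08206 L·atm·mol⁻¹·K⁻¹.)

P_vdW / P_ideal ≈ 0.9401

Ideal: P_ideal = RT/V_m = (0.08206)(728.5)/1.023 = 58.4367 atm
vdW: P = RT/(V_m − b) − a/V_m² = 59.7807/0.992330 − 5.554/1.04653 = 60.2428 − 5.30706 = 54.9357 atm
Ratio = 54.9357/58.4367 = 0.9401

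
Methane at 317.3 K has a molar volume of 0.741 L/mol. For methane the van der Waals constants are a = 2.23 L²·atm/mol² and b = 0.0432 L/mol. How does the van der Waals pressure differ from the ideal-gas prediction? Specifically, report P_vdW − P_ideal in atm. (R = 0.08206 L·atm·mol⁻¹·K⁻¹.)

Ideal: P_ideal = RT/V_m = (0.08206)(317.3)/0.741 = 35.1385 atm
vdW: P = RT/(V_m − b) − a/V_m² = 26.0376/0.697800 − 2.23/0.549081 = 37.3138 − 4.06133 = 33.2525 atm
ΔP = 33.2525 − 35.1385 = -1.886 atm

ΔP ≈ -1.886 atm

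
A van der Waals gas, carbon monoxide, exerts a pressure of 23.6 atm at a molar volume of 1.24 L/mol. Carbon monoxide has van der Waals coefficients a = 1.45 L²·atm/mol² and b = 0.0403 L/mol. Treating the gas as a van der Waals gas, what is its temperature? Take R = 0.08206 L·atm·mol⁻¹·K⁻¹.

T = (P + a/V_m²)(V_m − b)/R
P + a/V_m² = 23.6 + 1.45/(1.24)² = 24.543 atm
V_m − b = 1.24 − 0.0403 = 1.1997 L/mol
T = (24.543)(1.1997)/0.08206 = 358.8 K

T ≈ 358.8 K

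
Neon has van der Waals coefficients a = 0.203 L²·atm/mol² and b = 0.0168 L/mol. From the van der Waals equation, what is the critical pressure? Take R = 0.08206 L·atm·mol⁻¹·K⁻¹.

P_c ≈ 26.64 atm

For a van der Waals gas, P_c = a/(27b²).
P_c = 0.203/(27×(0.0168)²) = 0.203/0.0076205 = 26.64 atm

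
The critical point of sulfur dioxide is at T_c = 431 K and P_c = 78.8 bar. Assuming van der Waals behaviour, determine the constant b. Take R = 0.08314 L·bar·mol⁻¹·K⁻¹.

b ≈ 0.05684 L/mol

From T_c = 8a/(27Rb) and P_c = a/(27b²): b = R T_c/(8 P_c).
b = (0.08314)(431)/(8×78.8) = 35.833/630.40 = 0.05684 L/mol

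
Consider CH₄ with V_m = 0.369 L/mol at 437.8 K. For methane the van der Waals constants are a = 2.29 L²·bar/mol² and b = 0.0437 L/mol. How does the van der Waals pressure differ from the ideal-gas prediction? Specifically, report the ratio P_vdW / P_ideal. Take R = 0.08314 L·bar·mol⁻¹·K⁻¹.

P_vdW / P_ideal ≈ 0.9638

Ideal: P_ideal = RT/V_m = (0.08314)(437.8)/0.369 = 98.6414 bar
vdW: P = RT/(V_m − b) − a/V_m² = 36.3987/0.325300 − 2.29/0.136161 = 111.893 − 16.8183 = 95.075 bar
Ratio = 95.075/98.6414 = 0.9638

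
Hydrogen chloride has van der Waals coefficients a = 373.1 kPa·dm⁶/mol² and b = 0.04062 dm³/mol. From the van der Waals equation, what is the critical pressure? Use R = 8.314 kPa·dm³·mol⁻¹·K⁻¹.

For a van der Waals gas, P_c = a/(27b²).
P_c = 373.1/(27×(0.04062)²) = 373.1/0.044550 = 8375 kPa

P_c ≈ 8375 kPa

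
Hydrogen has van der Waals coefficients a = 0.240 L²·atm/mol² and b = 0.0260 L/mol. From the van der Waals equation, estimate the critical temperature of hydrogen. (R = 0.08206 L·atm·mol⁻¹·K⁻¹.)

T_c ≈ 33.33 K

For a van der Waals gas, T_c = 8a/(27Rb).
T_c = 8×0.240/(27×0.08206×0.0260) = 1.9200/0.057606 = 33.33 K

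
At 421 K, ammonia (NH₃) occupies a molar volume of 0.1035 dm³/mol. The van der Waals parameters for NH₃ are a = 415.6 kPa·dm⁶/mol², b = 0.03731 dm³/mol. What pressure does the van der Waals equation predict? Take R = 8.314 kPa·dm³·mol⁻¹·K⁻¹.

P ≈ 14084 kPa

P = RT/(V_m − b) − a/V_m²
RT/(V_m − b) = (8.314)(421)/(0.1035 − 0.03731) = 3500.2/0.066190 = 52881 kPa
a/V_m² = 415.6/(0.1035)² = 38797 kPa
P = 52881 − 38797 = 14084 kPa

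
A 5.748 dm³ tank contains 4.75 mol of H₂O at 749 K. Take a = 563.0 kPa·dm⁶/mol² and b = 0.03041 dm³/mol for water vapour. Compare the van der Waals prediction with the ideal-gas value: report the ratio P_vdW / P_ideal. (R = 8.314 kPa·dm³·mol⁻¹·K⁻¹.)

P_vdW / P_ideal ≈ 0.9511

Ideal: P_ideal = nRT/V = (4.75)(8.314)(749)/5.748 = 5145.99 kPa
vdW: P = nRT/(V − nb) − a n²/V² = 29579.1/5.60355 − 12702.7/33.0395 = 5278.64 − 384.470 = 4894.17 kPa
Ratio = 4894.17/5145.99 = 0.9511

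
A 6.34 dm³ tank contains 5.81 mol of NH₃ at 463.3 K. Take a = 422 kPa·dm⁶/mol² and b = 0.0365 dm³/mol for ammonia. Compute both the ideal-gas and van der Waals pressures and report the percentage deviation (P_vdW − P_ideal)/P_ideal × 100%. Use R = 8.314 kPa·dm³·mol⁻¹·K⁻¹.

Ideal: P_ideal = nRT/V = (5.81)(8.314)(463.3)/6.34 = 3529.87 kPa
vdW: P = nRT/(V − nb) − a n²/V² = 22379.4/6.12794 − 14245.1/40.1956 = 3652.03 − 354.395 = 3297.64 kPa
% deviation = (3297.64 − 3529.87)/3529.87 × 100% = -6.58%

-6.58 %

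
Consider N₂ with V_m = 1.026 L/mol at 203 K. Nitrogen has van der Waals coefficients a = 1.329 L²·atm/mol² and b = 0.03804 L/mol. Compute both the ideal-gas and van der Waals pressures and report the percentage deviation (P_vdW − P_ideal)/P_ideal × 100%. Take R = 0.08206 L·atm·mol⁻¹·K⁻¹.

Ideal: P_ideal = RT/V_m = (0.08206)(203)/1.026 = 16.2360 atm
vdW: P = RT/(V_m − b) − a/V_m² = 16.6582/0.987960 − 1.329/1.05268 = 16.8612 − 1.26249 = 15.5987 atm
% deviation = (15.5987 − 16.2360)/16.2360 × 100% = -3.93%

-3.93 %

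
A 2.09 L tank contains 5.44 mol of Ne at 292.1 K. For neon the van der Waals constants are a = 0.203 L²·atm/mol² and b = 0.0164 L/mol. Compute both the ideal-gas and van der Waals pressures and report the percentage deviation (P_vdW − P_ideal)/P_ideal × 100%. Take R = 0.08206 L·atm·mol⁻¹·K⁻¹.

2.25 %

Ideal: P_ideal = nRT/V = (5.44)(0.08206)(292.1)/2.09 = 62.3901 atm
vdW: P = nRT/(V − nb) − a n²/V² = 130.395/2.00078 − 6.00750/4.36810 = 65.1721 − 1.37531 = 63.7968 atm
% deviation = (63.7968 − 62.3901)/62.3901 × 100% = 2.25%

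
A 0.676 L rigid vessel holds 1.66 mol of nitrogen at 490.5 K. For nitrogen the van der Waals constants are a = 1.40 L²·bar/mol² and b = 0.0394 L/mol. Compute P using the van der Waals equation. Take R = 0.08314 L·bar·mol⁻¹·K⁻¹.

P = nRT/(V − nb) − a n²/V²
nRT/(V − nb) = (1.66)(0.08314)(490.5)/(0.676 − 1.66×0.0394) = 67.695/0.61060 = 110.87 bar
a n²/V² = (1.40)(1.66)²/(0.676)² = 8.4421 bar
P = 110.87 − 8.4421 = 102.4 bar

P ≈ 102.4 bar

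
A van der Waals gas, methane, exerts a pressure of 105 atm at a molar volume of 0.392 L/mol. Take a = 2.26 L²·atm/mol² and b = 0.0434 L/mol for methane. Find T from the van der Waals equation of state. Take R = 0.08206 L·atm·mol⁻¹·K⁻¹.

T ≈ 508.5 K

T = (P + a/V_m²)(V_m − b)/R
P + a/V_m² = 105 + 2.26/(0.392)² = 119.71 atm
V_m − b = 0.392 − 0.0434 = 0.34860 L/mol
T = (119.71)(0.34860)/0.08206 = 508.5 K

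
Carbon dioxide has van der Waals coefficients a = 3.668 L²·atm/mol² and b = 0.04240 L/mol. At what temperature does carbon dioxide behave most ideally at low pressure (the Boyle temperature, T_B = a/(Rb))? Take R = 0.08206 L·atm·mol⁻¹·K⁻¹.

For a van der Waals gas the second virial coefficient B₂ = b − a/(RT) vanishes at T_B = a/(Rb).
T_B = 3.668/(0.08206×0.04240) = 3.668/0.0034793 = 1054 K

T_B ≈ 1054 K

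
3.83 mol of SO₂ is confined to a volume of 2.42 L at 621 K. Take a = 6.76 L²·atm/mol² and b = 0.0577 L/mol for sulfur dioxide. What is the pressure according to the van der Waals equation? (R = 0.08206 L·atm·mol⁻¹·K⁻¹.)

P ≈ 71.82 atm

P = nRT/(V − nb) − a n²/V²
nRT/(V − nb) = (3.83)(0.08206)(621)/(2.42 − 3.83×0.0577) = 195.17/2.1990 = 88.754 atm
a n²/V² = (6.76)(3.83)²/(2.42)² = 16.932 atm
P = 88.754 − 16.932 = 71.82 atm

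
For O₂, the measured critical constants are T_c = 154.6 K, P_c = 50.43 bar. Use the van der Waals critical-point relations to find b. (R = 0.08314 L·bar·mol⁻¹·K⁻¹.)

b ≈ 0.03186 L/mol

From T_c = 8a/(27Rb) and P_c = a/(27b²): b = R T_c/(8 P_c).
b = (0.08314)(154.6)/(8×50.43) = 12.853/403.44 = 0.03186 L/mol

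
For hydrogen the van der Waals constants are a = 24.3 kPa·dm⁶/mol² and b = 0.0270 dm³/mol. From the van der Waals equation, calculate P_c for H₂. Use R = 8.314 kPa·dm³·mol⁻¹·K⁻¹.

For a van der Waals gas, P_c = a/(27b²).
P_c = 24.3/(27×(0.0270)²) = 24.3/0.019683 = 1235 kPa

P_c ≈ 1235 kPa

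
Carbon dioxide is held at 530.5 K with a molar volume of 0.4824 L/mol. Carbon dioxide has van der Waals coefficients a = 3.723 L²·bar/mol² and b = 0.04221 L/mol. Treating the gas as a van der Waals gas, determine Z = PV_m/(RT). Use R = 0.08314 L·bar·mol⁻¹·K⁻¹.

Z ≈ 0.9209

P = RT/(V_m − b) − a/V_m² = (0.08314)(530.5)/(0.4824 − 0.04221) − 3.723/(0.4824)²
  = 44.106/0.44019 − 15.998 = 100.20 − 15.998 = 84.20 bar
Z = PV_m/(RT) = (84.20)(0.4824)/((0.08314)(530.5)) = 40.618/44.106 = 0.9209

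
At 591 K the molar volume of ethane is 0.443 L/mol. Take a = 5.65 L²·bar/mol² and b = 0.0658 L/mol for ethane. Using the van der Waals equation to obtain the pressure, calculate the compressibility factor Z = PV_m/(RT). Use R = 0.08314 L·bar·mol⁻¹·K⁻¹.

P = RT/(V_m − b) − a/V_m² = (0.08314)(591)/(0.443 − 0.0658) − 5.65/(0.443)²
  = 49.136/0.37720 − 28.790 = 130.27 − 28.790 = 101.48 bar
Z = PV_m/(RT) = (101.48)(0.443)/((0.08314)(591)) = 44.956/49.136 = 0.9149

Z ≈ 0.9149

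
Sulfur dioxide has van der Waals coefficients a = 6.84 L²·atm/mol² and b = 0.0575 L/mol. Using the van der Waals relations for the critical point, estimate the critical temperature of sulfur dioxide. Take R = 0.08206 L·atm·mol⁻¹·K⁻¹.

T_c ≈ 429.5 K

For a van der Waals gas, T_c = 8a/(27Rb).
T_c = 8×6.84/(27×0.08206×0.0575) = 54.720/0.12740 = 429.5 K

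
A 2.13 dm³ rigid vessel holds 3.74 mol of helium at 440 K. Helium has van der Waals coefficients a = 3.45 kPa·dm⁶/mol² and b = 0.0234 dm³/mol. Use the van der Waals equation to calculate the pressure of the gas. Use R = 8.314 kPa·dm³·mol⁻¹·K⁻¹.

P = nRT/(V − nb) − a n²/V²
nRT/(V − nb) = (3.74)(8.314)(440)/(2.13 − 3.74×0.0234) = 13682/2.0425 = 6698.7 kPa
a n²/V² = (3.45)(3.74)²/(2.13)² = 10.637 kPa
P = 6698.7 − 10.637 = 6688 kPa

P ≈ 6688 kPa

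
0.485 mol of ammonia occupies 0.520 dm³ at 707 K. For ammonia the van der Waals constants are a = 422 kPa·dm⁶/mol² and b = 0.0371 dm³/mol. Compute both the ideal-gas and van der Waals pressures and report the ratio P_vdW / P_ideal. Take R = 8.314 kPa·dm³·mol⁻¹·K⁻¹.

P_vdW / P_ideal ≈ 0.9689

Ideal: P_ideal = nRT/V = (0.485)(8.314)(707)/0.520 = 5482.36 kPa
vdW: P = nRT/(V − nb) − a n²/V² = 2850.83/0.502007 − 99.2650/0.270400 = 5678.87 − 367.104 = 5311.77 kPa
Ratio = 5311.77/5482.36 = 0.9689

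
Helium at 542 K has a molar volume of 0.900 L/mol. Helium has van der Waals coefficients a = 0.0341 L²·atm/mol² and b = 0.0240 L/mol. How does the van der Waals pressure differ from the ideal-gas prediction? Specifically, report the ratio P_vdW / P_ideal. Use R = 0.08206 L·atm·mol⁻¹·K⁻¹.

P_vdW / P_ideal ≈ 1.027

Ideal: P_ideal = RT/V_m = (0.08206)(542)/0.900 = 49.4184 atm
vdW: P = RT/(V_m − b) − a/V_m² = 44.4765/0.876000 − 0.0341/0.810000 = 50.7723 − 0.0420988 = 50.7302 atm
Ratio = 50.7302/49.4184 = 1.027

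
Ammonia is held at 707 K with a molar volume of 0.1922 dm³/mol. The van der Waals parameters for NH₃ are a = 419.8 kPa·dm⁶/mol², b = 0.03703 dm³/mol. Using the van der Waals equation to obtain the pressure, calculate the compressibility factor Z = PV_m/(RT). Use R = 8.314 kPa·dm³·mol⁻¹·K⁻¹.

P = RT/(V_m − b) − a/V_m² = (8.314)(707)/(0.1922 − 0.03703) − 419.8/(0.1922)²
  = 5878.0/0.15517 − 11364 = 37881 − 11364 = 26517 kPa
Z = PV_m/(RT) = (26517)(0.1922)/((8.314)(707)) = 5096.6/5878.0 = 0.8671

Z ≈ 0.8671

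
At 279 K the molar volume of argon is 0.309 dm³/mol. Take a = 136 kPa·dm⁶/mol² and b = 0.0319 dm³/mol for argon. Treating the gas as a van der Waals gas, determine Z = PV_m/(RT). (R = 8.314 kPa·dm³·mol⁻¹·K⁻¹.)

Z ≈ 0.9254

P = RT/(V_m − b) − a/V_m² = (8.314)(279)/(0.309 − 0.0319) − 136/(0.309)²
  = 2319.6/0.27710 − 1424.4 = 8371.0 − 1424.4 = 6946.6 kPa
Z = PV_m/(RT) = (6946.6)(0.309)/((8.314)(279)) = 2146.5/2319.6 = 0.9254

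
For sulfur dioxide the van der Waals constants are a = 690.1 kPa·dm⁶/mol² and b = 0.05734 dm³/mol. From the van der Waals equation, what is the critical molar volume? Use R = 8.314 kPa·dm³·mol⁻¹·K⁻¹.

For a van der Waals gas, V_m,c = 3b.
V_m,c = 3×0.05734 = 0.1720 dm³/mol

V_m,c ≈ 0.1720 dm³/mol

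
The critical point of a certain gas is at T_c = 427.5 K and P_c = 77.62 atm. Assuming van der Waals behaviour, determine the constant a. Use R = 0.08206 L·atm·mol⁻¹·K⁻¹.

a ≈ 6.689 L²·atm/mol²

From T_c = 8a/(27Rb) and P_c = a/(27b²): a = 27 R² T_c²/(64 P_c).
a = 27×(0.08206)²×(427.5)²/(64×77.62) = 33228/4967.7 = 6.689 L²·atm/mol²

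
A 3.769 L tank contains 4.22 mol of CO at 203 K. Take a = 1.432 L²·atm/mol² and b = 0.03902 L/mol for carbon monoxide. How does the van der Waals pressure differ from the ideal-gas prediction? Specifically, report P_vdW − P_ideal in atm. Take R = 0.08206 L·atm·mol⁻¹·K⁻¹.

Ideal: P_ideal = nRT/V = (4.22)(0.08206)(203)/3.769 = 18.6515 atm
vdW: P = nRT/(V − nb) − a n²/V² = 70.2975/3.60434 − 25.5016/14.2054 = 19.5036 − 1.79520 = 17.7084 atm
ΔP = 17.7084 − 18.6515 = -0.943 atm

ΔP ≈ -0.943 atm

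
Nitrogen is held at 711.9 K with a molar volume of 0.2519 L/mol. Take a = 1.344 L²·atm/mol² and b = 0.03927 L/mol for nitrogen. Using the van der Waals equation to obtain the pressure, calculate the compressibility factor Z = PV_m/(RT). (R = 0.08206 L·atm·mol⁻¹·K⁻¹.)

P = RT/(V_m − b) − a/V_m² = (0.08206)(711.9)/(0.2519 − 0.03927) − 1.344/(0.2519)²
  = 58.419/0.21263 − 21.181 = 274.74 − 21.181 = 253.56 atm
Z = PV_m/(RT) = (253.56)(0.2519)/((0.08206)(711.9)) = 63.872/58.419 = 1.093

Z ≈ 1.093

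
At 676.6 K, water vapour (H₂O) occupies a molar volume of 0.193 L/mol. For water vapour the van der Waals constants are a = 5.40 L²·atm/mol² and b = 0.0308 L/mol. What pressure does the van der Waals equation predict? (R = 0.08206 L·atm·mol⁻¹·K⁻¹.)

P ≈ 197.3 atm

P = RT/(V_m − b) − a/V_m²
RT/(V_m − b) = (0.08206)(676.6)/(0.193 − 0.0308) = 55.522/0.16220 = 342.31 atm
a/V_m² = 5.40/(0.193)² = 144.97 atm
P = 342.31 − 144.97 = 197.3 atm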